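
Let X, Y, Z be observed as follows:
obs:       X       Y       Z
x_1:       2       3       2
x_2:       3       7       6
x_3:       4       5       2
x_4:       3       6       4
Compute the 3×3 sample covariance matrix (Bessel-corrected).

Step 1 — column means:
  mean(X) = (2 + 3 + 4 + 3) / 4 = 12/4 = 3
  mean(Y) = (3 + 7 + 5 + 6) / 4 = 21/4 = 5.25
  mean(Z) = (2 + 6 + 2 + 4) / 4 = 14/4 = 3.5

Step 2 — sample covariance S[i,j] = (1/(n-1)) · Σ_k (x_{k,i} - mean_i) · (x_{k,j} - mean_j), with n-1 = 3.
  S[X,X] = ((-1)·(-1) + (0)·(0) + (1)·(1) + (0)·(0)) / 3 = 2/3 = 0.6667
  S[X,Y] = ((-1)·(-2.25) + (0)·(1.75) + (1)·(-0.25) + (0)·(0.75)) / 3 = 2/3 = 0.6667
  S[X,Z] = ((-1)·(-1.5) + (0)·(2.5) + (1)·(-1.5) + (0)·(0.5)) / 3 = 0/3 = 0
  S[Y,Y] = ((-2.25)·(-2.25) + (1.75)·(1.75) + (-0.25)·(-0.25) + (0.75)·(0.75)) / 3 = 8.75/3 = 2.9167
  S[Y,Z] = ((-2.25)·(-1.5) + (1.75)·(2.5) + (-0.25)·(-1.5) + (0.75)·(0.5)) / 3 = 8.5/3 = 2.8333
  S[Z,Z] = ((-1.5)·(-1.5) + (2.5)·(2.5) + (-1.5)·(-1.5) + (0.5)·(0.5)) / 3 = 11/3 = 3.6667

S is symmetric (S[j,i] = S[i,j]). Assembling:

S = [[0.6667, 0.6667, 0],
 [0.6667, 2.9167, 2.8333],
 [0, 2.8333, 3.6667]]


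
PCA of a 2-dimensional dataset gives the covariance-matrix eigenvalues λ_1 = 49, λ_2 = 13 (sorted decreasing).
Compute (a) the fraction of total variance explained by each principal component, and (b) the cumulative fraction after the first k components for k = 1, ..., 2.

Step 1 — total variance = trace(Sigma) = Σ λ_i = 49 + 13 = 62.

Step 2 — fraction explained by component i = λ_i / Σ λ:
  PC1: 49/62 = 0.7903
  PC2: 13/62 = 0.2097

Step 3 — cumulative fraction after k components = (λ_1 + ... + λ_k) / Σ λ:
  k = 1: 49/62 = 0.7903
  k = 2: (49 + 13)/62 = 62/62 = 1

Summary (fraction, with percent):

explained: PC1 0.7903 (79.03%), PC2 0.2097 (20.97%);  cumulative: 0.7903, 1


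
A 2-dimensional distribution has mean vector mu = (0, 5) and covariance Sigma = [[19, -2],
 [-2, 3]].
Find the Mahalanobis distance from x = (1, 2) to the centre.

Step 1 — centre the observation: (x - mu) = (1, -3).

Step 2 — invert Sigma. det(Sigma) = 19·3 - (-2)² = 53.
  Sigma^{-1} = (1/det) · [[d, -b], [-b, a]] = [[0.0566, 0.0377],
 [0.0377, 0.3585]].

Step 3 — form the quadratic (x - mu)^T · Sigma^{-1} · (x - mu):
  Sigma^{-1} · (x - mu) = (-0.0566, -1.0377).
  (x - mu)^T · [Sigma^{-1} · (x - mu)] = (1)·(-0.0566) + (-3)·(-1.0377) = 3.0566.

Step 4 — take square root: d = √(3.0566) ≈ 1.7483.

d(x, mu) = √(3.0566) ≈ 1.7483


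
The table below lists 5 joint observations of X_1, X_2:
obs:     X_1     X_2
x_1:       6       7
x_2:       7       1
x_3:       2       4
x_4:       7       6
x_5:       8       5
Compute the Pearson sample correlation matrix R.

Step 1 — column means:
  mean(X_1) = (6 + 7 + 2 + 7 + 8) / 5 = 30/5 = 6
  mean(X_2) = (7 + 1 + 4 + 6 + 5) / 5 = 23/5 = 4.6

Step 2 — sample variances and covariances s[i,j] = (1/(n-1)) · Σ_k (x_{k,i} - mean_i) · (x_{k,j} - mean_j), with n-1 = 4:
  s[X_1,X_1] = ((0)·(0) + (1)·(1) + (-4)·(-4) + (1)·(1) + (2)·(2)) / 4 = 22/4 = 5.5
  s[X_1,X_2] = ((0)·(2.4) + (1)·(-3.6) + (-4)·(-0.6) + (1)·(1.4) + (2)·(0.4)) / 4 = 1/4 = 0.25
  s[X_2,X_2] = ((2.4)·(2.4) + (-3.6)·(-3.6) + (-0.6)·(-0.6) + (1.4)·(1.4) + (0.4)·(0.4)) / 4 = 21.2/4 = 5.3
  Sample standard deviations s_i = √(s[i,i]):
  s(X_1) = √(5.5) = 2.3452
  s(X_2) = √(5.3) = 2.3022

Step 3 — r_{ij} = s_{ij} / (s_i · s_j):
  r[X_1,X_1] = 1 (diagonal).
  r[X_1,X_2] = 0.25 / (2.3452 · 2.3022) = 0.25 / 5.3991 = 0.0463
  r[X_2,X_2] = 1 (diagonal).

R is symmetric with unit diagonal. Assembling:

R = [[1, 0.0463],
 [0.0463, 1]]


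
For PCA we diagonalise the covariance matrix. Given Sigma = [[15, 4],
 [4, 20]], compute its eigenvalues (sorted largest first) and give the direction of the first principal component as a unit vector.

Step 1 — characteristic polynomial of 2×2 Sigma:
  det(Sigma - λI) = λ² - trace · λ + det = 0.
  trace = 15 + 20 = 35, det = 15·20 - (4)² = 284.
Step 2 — discriminant:
  Δ = trace² - 4·det = 1225 - 1136 = 89.
Step 3 — eigenvalues:
  λ = (trace ± √Δ)/2 = (35 ± 9.434)/2,
  λ_1 = 22.217,  λ_2 = 12.783.

Step 4 — unit eigenvector for λ_1: solve (Sigma - λ_1 I)v = 0. First row:
  (15 - 22.217)·v_x + (4)·v_y = 0, i.e. (-7.217)·v_x + (4)·v_y = 0,
  so v ∝ (b, λ_1 - a) = (4, 7.217) = u.
  ||u|| = √((4)² + (7.217)²) = √(68.085) ≈ 8.2514,
  v_1 = u/||u|| ≈ (0.4848, 0.8746) (||v_1|| = 1).

λ_1 = 22.217,  λ_2 = 12.783;  v_1 ≈ (0.4848, 0.8746)


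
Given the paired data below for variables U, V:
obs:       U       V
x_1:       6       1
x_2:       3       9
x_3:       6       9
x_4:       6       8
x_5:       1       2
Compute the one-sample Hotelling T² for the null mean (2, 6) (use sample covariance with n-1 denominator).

Step 1 — sample mean vector:
  mean(U) = (6 + 3 + 6 + 6 + 1) / 5 = 22/5 = 4.4
  mean(V) = (1 + 9 + 9 + 8 + 2) / 5 = 29/5 = 5.8
  x̄ = (4.4, 5.8),  deviation x̄ - mu_0 = (4.4, 5.8) - (2, 6) = (2.4, -0.2).

Step 2 — sample covariance matrix, S[i,j] = (1/(n-1)) · Σ_k (x_{k,i} - mean_i) · (x_{k,j} - mean_j), divisor n-1 = 4:
  S[U,U] = ((1.6)·(1.6) + (-1.4)·(-1.4) + (1.6)·(1.6) + (1.6)·(1.6) + (-3.4)·(-3.4)) / 4 = 21.2/4 = 5.3
  S[U,V] = ((1.6)·(-4.8) + (-1.4)·(3.2) + (1.6)·(3.2) + (1.6)·(2.2) + (-3.4)·(-3.8)) / 4 = 9.4/4 = 2.35
  S[V,V] = ((-4.8)·(-4.8) + (3.2)·(3.2) + (3.2)·(3.2) + (2.2)·(2.2) + (-3.8)·(-3.8)) / 4 = 62.8/4 = 15.7
  S = [[5.3, 2.35],
 [2.35, 15.7]].

Step 3 — invert S. det(S) = 5.3·15.7 - (2.35)² = 77.6875.
  S^{-1} = (1/det) · [[d, -b], [-b, a]] = [[0.2021, -0.0302],
 [-0.0302, 0.0682]].

Step 4 — quadratic form (x̄ - mu_0)^T · S^{-1} · (x̄ - mu_0):
  S^{-1} · (x̄ - mu_0) = (0.4911, -0.0862),
  (x̄ - mu_0)^T · [...] = (2.4)·(0.4911) + (-0.2)·(-0.0862) = 1.1958.

Step 5 — scale by n: T² = 5 · 1.1958 = 5.9791.

T² ≈ 5.9791


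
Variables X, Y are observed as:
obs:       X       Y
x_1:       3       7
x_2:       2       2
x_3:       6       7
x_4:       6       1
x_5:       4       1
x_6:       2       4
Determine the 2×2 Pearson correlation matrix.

Step 1 — column means:
  mean(X) = (3 + 2 + 6 + 6 + 4 + 2) / 6 = 23/6 = 3.8333
  mean(Y) = (7 + 2 + 7 + 1 + 1 + 4) / 6 = 22/6 = 3.6667

Step 2 — sample variances and covariances s[i,j] = (1/(n-1)) · Σ_k (x_{k,i} - mean_i) · (x_{k,j} - mean_j), with n-1 = 5:
  s[X,X] = ((-0.8333)·(-0.8333) + (-1.8333)·(-1.8333) + (2.1667)·(2.1667) + (2.1667)·(2.1667) + (0.1667)·(0.1667) + (-1.8333)·(-1.8333)) / 5 = 16.8333/5 = 3.3667
  s[X,Y] = ((-0.8333)·(3.3333) + (-1.8333)·(-1.6667) + (2.1667)·(3.3333) + (2.1667)·(-2.6667) + (0.1667)·(-2.6667) + (-1.8333)·(0.3333)) / 5 = 0.6667/5 = 0.1333
  s[Y,Y] = ((3.3333)·(3.3333) + (-1.6667)·(-1.6667) + (3.3333)·(3.3333) + (-2.6667)·(-2.6667) + (-2.6667)·(-2.6667) + (0.3333)·(0.3333)) / 5 = 39.3333/5 = 7.8667
  Sample standard deviations s_i = √(s[i,i]):
  s(X) = √(3.3667) = 1.8348
  s(Y) = √(7.8667) = 2.8048

Step 3 — r_{ij} = s_{ij} / (s_i · s_j):
  r[X,X] = 1 (diagonal).
  r[X,Y] = 0.1333 / (1.8348 · 2.8048) = 0.1333 / 5.1463 = 0.0259
  r[Y,Y] = 1 (diagonal).

R is symmetric with unit diagonal. Assembling:

R = [[1, 0.0259],
 [0.0259, 1]]


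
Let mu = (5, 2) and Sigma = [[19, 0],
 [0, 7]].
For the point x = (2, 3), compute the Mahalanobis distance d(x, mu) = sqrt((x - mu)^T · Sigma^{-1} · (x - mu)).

Step 1 — centre the observation: (x - mu) = (-3, 1).

Step 2 — invert Sigma. det(Sigma) = 19·7 - (0)² = 133.
  Sigma^{-1} = (1/det) · [[d, -b], [-b, a]] = [[0.0526, 0],
 [0, 0.1429]].

Step 3 — form the quadratic (x - mu)^T · Sigma^{-1} · (x - mu):
  Sigma^{-1} · (x - mu) = (-0.1579, 0.1429).
  (x - mu)^T · [Sigma^{-1} · (x - mu)] = (-3)·(-0.1579) + (1)·(0.1429) = 0.6165.

Step 4 — take square root: d = √(0.6165) ≈ 0.7852.

d(x, mu) = √(0.6165) ≈ 0.7852


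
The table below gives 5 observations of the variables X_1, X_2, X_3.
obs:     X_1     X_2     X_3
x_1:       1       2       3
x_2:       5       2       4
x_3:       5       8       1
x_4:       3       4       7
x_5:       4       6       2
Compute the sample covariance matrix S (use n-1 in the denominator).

Step 1 — column means:
  mean(X_1) = (1 + 5 + 5 + 3 + 4) / 5 = 18/5 = 3.6
  mean(X_2) = (2 + 2 + 8 + 4 + 6) / 5 = 22/5 = 4.4
  mean(X_3) = (3 + 4 + 1 + 7 + 2) / 5 = 17/5 = 3.4

Step 2 — sample covariance S[i,j] = (1/(n-1)) · Σ_k (x_{k,i} - mean_i) · (x_{k,j} - mean_j), with n-1 = 4.
  S[X_1,X_1] = ((-2.6)·(-2.6) + (1.4)·(1.4) + (1.4)·(1.4) + (-0.6)·(-0.6) + (0.4)·(0.4)) / 4 = 11.2/4 = 2.8
  S[X_1,X_2] = ((-2.6)·(-2.4) + (1.4)·(-2.4) + (1.4)·(3.6) + (-0.6)·(-0.4) + (0.4)·(1.6)) / 4 = 8.8/4 = 2.2
  S[X_1,X_3] = ((-2.6)·(-0.4) + (1.4)·(0.6) + (1.4)·(-2.4) + (-0.6)·(3.6) + (0.4)·(-1.4)) / 4 = -4.2/4 = -1.05
  S[X_2,X_2] = ((-2.4)·(-2.4) + (-2.4)·(-2.4) + (3.6)·(3.6) + (-0.4)·(-0.4) + (1.6)·(1.6)) / 4 = 27.2/4 = 6.8
  S[X_2,X_3] = ((-2.4)·(-0.4) + (-2.4)·(0.6) + (3.6)·(-2.4) + (-0.4)·(3.6) + (1.6)·(-1.4)) / 4 = -12.8/4 = -3.2
  S[X_3,X_3] = ((-0.4)·(-0.4) + (0.6)·(0.6) + (-2.4)·(-2.4) + (3.6)·(3.6) + (-1.4)·(-1.4)) / 4 = 21.2/4 = 5.3

S is symmetric (S[j,i] = S[i,j]). Assembling:

S = [[2.8, 2.2, -1.05],
 [2.2, 6.8, -3.2],
 [-1.05, -3.2, 5.3]]


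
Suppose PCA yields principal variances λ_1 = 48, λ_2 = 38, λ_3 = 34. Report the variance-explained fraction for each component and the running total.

Step 1 — total variance = trace(Sigma) = Σ λ_i = 48 + 38 + 34 = 120.

Step 2 — fraction explained by component i = λ_i / Σ λ:
  PC1: 48/120 = 0.4
  PC2: 38/120 = 0.3167
  PC3: 34/120 = 0.2833

Step 3 — cumulative fraction after k components = (λ_1 + ... + λ_k) / Σ λ:
  k = 1: 48/120 = 0.4
  k = 2: (48 + 38)/120 = 86/120 = 0.7167
  k = 3: (48 + 38 + 34)/120 = 120/120 = 1

Summary (fraction, with percent):

explained: PC1 0.4 (40%), PC2 0.3167 (31.67%), PC3 0.2833 (28.33%);  cumulative: 0.4, 0.7167, 1


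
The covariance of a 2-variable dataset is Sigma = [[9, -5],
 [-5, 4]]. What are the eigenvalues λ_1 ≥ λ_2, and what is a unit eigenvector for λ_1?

Step 1 — characteristic polynomial of 2×2 Sigma:
  det(Sigma - λI) = λ² - trace · λ + det = 0.
  trace = 9 + 4 = 13, det = 9·4 - (-5)² = 11.
Step 2 — discriminant:
  Δ = trace² - 4·det = 169 - 44 = 125.
Step 3 — eigenvalues:
  λ = (trace ± √Δ)/2 = (13 ± 11.1803)/2,
  λ_1 = 12.0902,  λ_2 = 0.9098.

Step 4 — unit eigenvector for λ_1: solve (Sigma - λ_1 I)v = 0. First row:
  (9 - 12.0902)·v_x + (-5)·v_y = 0, i.e. (-3.0902)·v_x + (-5)·v_y = 0,
  so v ∝ (b, λ_1 - a) = (-5, 3.0902); multiply by -1 so the first entry is positive: u = (5, -3.0902).
  ||u|| = √((5)² + (-3.0902)²) = √(34.5492) ≈ 5.8779,
  v_1 = u/||u|| ≈ (0.8507, -0.5257) (||v_1|| = 1).

λ_1 = 12.0902,  λ_2 = 0.9098;  v_1 ≈ (0.8507, -0.5257)


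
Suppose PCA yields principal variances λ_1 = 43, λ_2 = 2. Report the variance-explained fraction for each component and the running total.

Step 1 — total variance = trace(Sigma) = Σ λ_i = 43 + 2 = 45.

Step 2 — fraction explained by component i = λ_i / Σ λ:
  PC1: 43/45 = 0.9556
  PC2: 2/45 = 0.0444

Step 3 — cumulative fraction after k components = (λ_1 + ... + λ_k) / Σ λ:
  k = 1: 43/45 = 0.9556
  k = 2: (43 + 2)/45 = 45/45 = 1

Summary (fraction, with percent):

explained: PC1 0.9556 (95.56%), PC2 0.0444 (4.44%);  cumulative: 0.9556, 1


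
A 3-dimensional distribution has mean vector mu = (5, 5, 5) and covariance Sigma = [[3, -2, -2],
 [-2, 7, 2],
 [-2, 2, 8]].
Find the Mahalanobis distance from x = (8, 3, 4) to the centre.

Step 1 — centre the observation: (x - mu) = (3, -2, -1).

Step 2 — invert Sigma (cofactor / det for 3×3, or solve directly):
  Sigma^{-1} = [[0.4643, 0.1071, 0.0893],
 [0.1071, 0.1786, -0.0179],
 [0.0893, -0.0179, 0.1518]].

Step 3 — form the quadratic (x - mu)^T · Sigma^{-1} · (x - mu):
  Sigma^{-1} · (x - mu) = (1.0893, -0.0179, 0.1518).
  (x - mu)^T · [Sigma^{-1} · (x - mu)] = (3)·(1.0893) + (-2)·(-0.0179) + (-1)·(0.1518) = 3.1518.

Step 4 — take square root: d = √(3.1518) ≈ 1.7753.

d(x, mu) = √(3.1518) ≈ 1.7753


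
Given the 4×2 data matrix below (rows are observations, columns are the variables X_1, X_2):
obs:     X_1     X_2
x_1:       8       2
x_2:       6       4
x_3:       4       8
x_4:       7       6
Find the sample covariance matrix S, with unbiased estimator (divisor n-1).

Step 1 — column means:
  mean(X_1) = (8 + 6 + 4 + 7) / 4 = 25/4 = 6.25
  mean(X_2) = (2 + 4 + 8 + 6) / 4 = 20/4 = 5

Step 2 — sample covariance S[i,j] = (1/(n-1)) · Σ_k (x_{k,i} - mean_i) · (x_{k,j} - mean_j), with n-1 = 3.
  S[X_1,X_1] = ((1.75)·(1.75) + (-0.25)·(-0.25) + (-2.25)·(-2.25) + (0.75)·(0.75)) / 3 = 8.75/3 = 2.9167
  S[X_1,X_2] = ((1.75)·(-3) + (-0.25)·(-1) + (-2.25)·(3) + (0.75)·(1)) / 3 = -11/3 = -3.6667
  S[X_2,X_2] = ((-3)·(-3) + (-1)·(-1) + (3)·(3) + (1)·(1)) / 3 = 20/3 = 6.6667

S is symmetric (S[j,i] = S[i,j]). Assembling:

S = [[2.9167, -3.6667],
 [-3.6667, 6.6667]]


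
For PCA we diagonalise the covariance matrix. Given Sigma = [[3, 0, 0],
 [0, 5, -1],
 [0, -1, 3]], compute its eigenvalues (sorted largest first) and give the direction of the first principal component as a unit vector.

Step 1 — characteristic polynomial p(λ) = det(λI - Sigma) = λ³ - tr·λ² + c_1·λ - det, where tr = trace, c_1 = sum of the principal 2×2 minors, det = det(Sigma):
  tr = 3 + 5 + 3 = 11,
  c_1 = (3·5 - (0)²) + (3·3 - (0)²) + (5·3 - (-1)²) = 15 + 9 + 14 = 38,
  det = 3·(5·3 - (-1)²) - (0)·((0)·3 - (-1)·(0)) + (0)·((0)·(-1) - 5·(0)) = 3·(14) - (0)·(0) + (0)·(0) = 42.
  So p(λ) = λ³ - 11λ² + 38λ - 42.
Step 2 — look for an integer root (rational root theorem: any rational root is an integer divisor of 42). Testing λ = 3:
  p(3) = 27 - 99 + 114 - 42 = 0  ✓
  Dividing out (λ - 3): p(λ) = (λ - 3)(λ² - 8λ + 14).
Step 3 — remaining eigenvalues from the quadratic λ² - 8λ + 14 = 0:
  Δ = 8² - 4·14 = 64 - 56 = 8,  λ = (8 ± √8)/2 = (8 ± 2.8284)/2 ≈ 5.4142 or 2.5858.
  Sorted: λ_1 = 5.4142,  λ_2 = 3,  λ_3 = 2.5858  (check: sum = 11 = tr ✓).

Step 4 — unit eigenvector for λ_1 ≈ 5.4142: v spans the null space of (Sigma - λ_1 I), whose rows are
  r_1 = (-2.4142, 0, 0),  r_2 = (0, -0.4142, -1),  r_3 = (0, -1, -2.4142).
  v is orthogonal to every row, so take v ∝ r_1 × r_2 = ((0)·(-1) - (0)·(-0.4142), (0)·(0) - (-2.4142)·(-1), (-2.4142)·(-0.4142) - (0)·(0)) ≈ (0, -2.4142, 1).
  Rescale (multiply by -1 so the first nonzero entry is positive): u = (0, 2.4142, -1).
  ||u|| = √((0)² + (2.4142)² + (-1)²) = √(6.8284) ≈ 2.6131,  v_1 = u/||u|| ≈ (0, 0.9239, -0.3827) (||v_1|| = 1).

λ_1 = 5.4142,  λ_2 = 3,  λ_3 = 2.5858;  v_1 ≈ (0, 0.9239, -0.3827)


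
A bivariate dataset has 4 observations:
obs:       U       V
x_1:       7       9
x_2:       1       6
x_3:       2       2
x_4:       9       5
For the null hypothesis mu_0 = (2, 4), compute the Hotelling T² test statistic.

Step 1 — sample mean vector:
  mean(U) = (7 + 1 + 2 + 9) / 4 = 19/4 = 4.75
  mean(V) = (9 + 6 + 2 + 5) / 4 = 22/4 = 5.5
  x̄ = (4.75, 5.5),  deviation x̄ - mu_0 = (4.75, 5.5) - (2, 4) = (2.75, 1.5).

Step 2 — sample covariance matrix, S[i,j] = (1/(n-1)) · Σ_k (x_{k,i} - mean_i) · (x_{k,j} - mean_j), divisor n-1 = 3:
  S[U,U] = ((2.25)·(2.25) + (-3.75)·(-3.75) + (-2.75)·(-2.75) + (4.25)·(4.25)) / 3 = 44.75/3 = 14.9167
  S[U,V] = ((2.25)·(3.5) + (-3.75)·(0.5) + (-2.75)·(-3.5) + (4.25)·(-0.5)) / 3 = 13.5/3 = 4.5
  S[V,V] = ((3.5)·(3.5) + (0.5)·(0.5) + (-3.5)·(-3.5) + (-0.5)·(-0.5)) / 3 = 25/3 = 8.3333
  S = [[14.9167, 4.5],
 [4.5, 8.3333]].

Step 3 — invert S. det(S) = 14.9167·8.3333 - (4.5)² = 104.0556.
  S^{-1} = (1/det) · [[d, -b], [-b, a]] = [[0.0801, -0.0432],
 [-0.0432, 0.1434]].

Step 4 — quadratic form (x̄ - mu_0)^T · S^{-1} · (x̄ - mu_0):
  S^{-1} · (x̄ - mu_0) = (0.1554, 0.0961),
  (x̄ - mu_0)^T · [...] = (2.75)·(0.1554) + (1.5)·(0.0961) = 0.5714.

Step 5 — scale by n: T² = 4 · 0.5714 = 2.2856.

T² ≈ 2.2856


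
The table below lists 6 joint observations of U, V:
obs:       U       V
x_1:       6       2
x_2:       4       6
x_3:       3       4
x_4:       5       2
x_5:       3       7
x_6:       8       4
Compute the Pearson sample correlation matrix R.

Step 1 — column means:
  mean(U) = (6 + 4 + 3 + 5 + 3 + 8) / 6 = 29/6 = 4.8333
  mean(V) = (2 + 6 + 4 + 2 + 7 + 4) / 6 = 25/6 = 4.1667

Step 2 — sample variances and covariances s[i,j] = (1/(n-1)) · Σ_k (x_{k,i} - mean_i) · (x_{k,j} - mean_j), with n-1 = 5:
  s[U,U] = ((1.1667)·(1.1667) + (-0.8333)·(-0.8333) + (-1.8333)·(-1.8333) + (0.1667)·(0.1667) + (-1.8333)·(-1.8333) + (3.1667)·(3.1667)) / 5 = 18.8333/5 = 3.7667
  s[U,V] = ((1.1667)·(-2.1667) + (-0.8333)·(1.8333) + (-1.8333)·(-0.1667) + (0.1667)·(-2.1667) + (-1.8333)·(2.8333) + (3.1667)·(-0.1667)) / 5 = -9.8333/5 = -1.9667
  s[V,V] = ((-2.1667)·(-2.1667) + (1.8333)·(1.8333) + (-0.1667)·(-0.1667) + (-2.1667)·(-2.1667) + (2.8333)·(2.8333) + (-0.1667)·(-0.1667)) / 5 = 20.8333/5 = 4.1667
  Sample standard deviations s_i = √(s[i,i]):
  s(U) = √(3.7667) = 1.9408
  s(V) = √(4.1667) = 2.0412

Step 3 — r_{ij} = s_{ij} / (s_i · s_j):
  r[U,U] = 1 (diagonal).
  r[U,V] = -1.9667 / (1.9408 · 2.0412) = -1.9667 / 3.9616 = -0.4964
  r[V,V] = 1 (diagonal).

R is symmetric with unit diagonal. Assembling:

R = [[1, -0.4964],
 [-0.4964, 1]]


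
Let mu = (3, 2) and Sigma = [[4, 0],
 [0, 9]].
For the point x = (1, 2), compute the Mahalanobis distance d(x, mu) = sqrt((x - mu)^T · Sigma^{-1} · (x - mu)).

Step 1 — centre the observation: (x - mu) = (-2, 0).

Step 2 — invert Sigma. det(Sigma) = 4·9 - (0)² = 36.
  Sigma^{-1} = (1/det) · [[d, -b], [-b, a]] = [[0.25, 0],
 [0, 0.1111]].

Step 3 — form the quadratic (x - mu)^T · Sigma^{-1} · (x - mu):
  Sigma^{-1} · (x - mu) = (-0.5, 0).
  (x - mu)^T · [Sigma^{-1} · (x - mu)] = (-2)·(-0.5) + (0)·(0) = 1.

Step 4 — take square root: d = √(1) ≈ 1.

d(x, mu) = √(1) ≈ 1


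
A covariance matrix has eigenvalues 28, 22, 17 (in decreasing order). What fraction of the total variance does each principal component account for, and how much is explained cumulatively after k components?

Step 1 — total variance = trace(Sigma) = Σ λ_i = 28 + 22 + 17 = 67.

Step 2 — fraction explained by component i = λ_i / Σ λ:
  PC1: 28/67 = 0.4179
  PC2: 22/67 = 0.3284
  PC3: 17/67 = 0.2537

Step 3 — cumulative fraction after k components = (λ_1 + ... + λ_k) / Σ λ:
  k = 1: 28/67 = 0.4179
  k = 2: (28 + 22)/67 = 50/67 = 0.7463
  k = 3: (28 + 22 + 17)/67 = 67/67 = 1

Summary (fraction, with percent):

explained: PC1 0.4179 (41.79%), PC2 0.3284 (32.84%), PC3 0.2537 (25.37%);  cumulative: 0.4179, 0.7463, 1


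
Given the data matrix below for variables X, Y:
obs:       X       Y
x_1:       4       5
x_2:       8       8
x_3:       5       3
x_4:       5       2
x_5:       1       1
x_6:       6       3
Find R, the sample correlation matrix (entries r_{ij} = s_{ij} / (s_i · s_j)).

Step 1 — column means:
  mean(X) = (4 + 8 + 5 + 5 + 1 + 6) / 6 = 29/6 = 4.8333
  mean(Y) = (5 + 8 + 3 + 2 + 1 + 3) / 6 = 22/6 = 3.6667

Step 2 — sample variances and covariances s[i,j] = (1/(n-1)) · Σ_k (x_{k,i} - mean_i) · (x_{k,j} - mean_j), with n-1 = 5:
  s[X,X] = ((-0.8333)·(-0.8333) + (3.1667)·(3.1667) + (0.1667)·(0.1667) + (0.1667)·(0.1667) + (-3.8333)·(-3.8333) + (1.1667)·(1.1667)) / 5 = 26.8333/5 = 5.3667
  s[X,Y] = ((-0.8333)·(1.3333) + (3.1667)·(4.3333) + (0.1667)·(-0.6667) + (0.1667)·(-1.6667) + (-3.8333)·(-2.6667) + (1.1667)·(-0.6667)) / 5 = 21.6667/5 = 4.3333
  s[Y,Y] = ((1.3333)·(1.3333) + (4.3333)·(4.3333) + (-0.6667)·(-0.6667) + (-1.6667)·(-1.6667) + (-2.6667)·(-2.6667) + (-0.6667)·(-0.6667)) / 5 = 31.3333/5 = 6.2667
  Sample standard deviations s_i = √(s[i,i]):
  s(X) = √(5.3667) = 2.3166
  s(Y) = √(6.2667) = 2.5033

Step 3 — r_{ij} = s_{ij} / (s_i · s_j):
  r[X,X] = 1 (diagonal).
  r[X,Y] = 4.3333 / (2.3166 · 2.5033) = 4.3333 / 5.7992 = 0.7472
  r[Y,Y] = 1 (diagonal).

R is symmetric with unit diagonal. Assembling:

R = [[1, 0.7472],
 [0.7472, 1]]


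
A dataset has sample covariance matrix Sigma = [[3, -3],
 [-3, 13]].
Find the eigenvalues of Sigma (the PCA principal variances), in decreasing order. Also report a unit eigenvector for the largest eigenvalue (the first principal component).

Step 1 — characteristic polynomial of 2×2 Sigma:
  det(Sigma - λI) = λ² - trace · λ + det = 0.
  trace = 3 + 13 = 16, det = 3·13 - (-3)² = 30.
Step 2 — discriminant:
  Δ = trace² - 4·det = 256 - 120 = 136.
Step 3 — eigenvalues:
  λ = (trace ± √Δ)/2 = (16 ± 11.6619)/2,
  λ_1 = 13.831,  λ_2 = 2.169.

Step 4 — unit eigenvector for λ_1: solve (Sigma - λ_1 I)v = 0. First row:
  (3 - 13.831)·v_x + (-3)·v_y = 0, i.e. (-10.831)·v_x + (-3)·v_y = 0,
  so v ∝ (b, λ_1 - a) = (-3, 10.831); multiply by -1 so the first entry is positive: u = (3, -10.831).
  ||u|| = √((3)² + (-10.831)²) = √(126.3095) ≈ 11.2388,
  v_1 = u/||u|| ≈ (0.2669, -0.9637) (||v_1|| = 1).

λ_1 = 13.831,  λ_2 = 2.169;  v_1 ≈ (0.2669, -0.9637)


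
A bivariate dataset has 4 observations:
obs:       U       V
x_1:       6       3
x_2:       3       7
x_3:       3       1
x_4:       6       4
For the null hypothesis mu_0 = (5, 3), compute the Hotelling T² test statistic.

Step 1 — sample mean vector:
  mean(U) = (6 + 3 + 3 + 6) / 4 = 18/4 = 4.5
  mean(V) = (3 + 7 + 1 + 4) / 4 = 15/4 = 3.75
  x̄ = (4.5, 3.75),  deviation x̄ - mu_0 = (4.5, 3.75) - (5, 3) = (-0.5, 0.75).

Step 2 — sample covariance matrix, S[i,j] = (1/(n-1)) · Σ_k (x_{k,i} - mean_i) · (x_{k,j} - mean_j), divisor n-1 = 3:
  S[U,U] = ((1.5)·(1.5) + (-1.5)·(-1.5) + (-1.5)·(-1.5) + (1.5)·(1.5)) / 3 = 9/3 = 3
  S[U,V] = ((1.5)·(-0.75) + (-1.5)·(3.25) + (-1.5)·(-2.75) + (1.5)·(0.25)) / 3 = -1.5/3 = -0.5
  S[V,V] = ((-0.75)·(-0.75) + (3.25)·(3.25) + (-2.75)·(-2.75) + (0.25)·(0.25)) / 3 = 18.75/3 = 6.25
  S = [[3, -0.5],
 [-0.5, 6.25]].

Step 3 — invert S. det(S) = 3·6.25 - (-0.5)² = 18.5.
  S^{-1} = (1/det) · [[d, -b], [-b, a]] = [[0.3378, 0.027],
 [0.027, 0.1622]].

Step 4 — quadratic form (x̄ - mu_0)^T · S^{-1} · (x̄ - mu_0):
  S^{-1} · (x̄ - mu_0) = (-0.1486, 0.1081),
  (x̄ - mu_0)^T · [...] = (-0.5)·(-0.1486) + (0.75)·(0.1081) = 0.1554.

Step 5 — scale by n: T² = 4 · 0.1554 = 0.6216.

T² ≈ 0.6216


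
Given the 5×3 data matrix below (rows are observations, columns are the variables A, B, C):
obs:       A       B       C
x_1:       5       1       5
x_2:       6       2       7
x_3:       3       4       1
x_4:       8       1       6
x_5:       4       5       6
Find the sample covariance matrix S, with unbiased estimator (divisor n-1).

Step 1 — column means:
  mean(A) = (5 + 6 + 3 + 8 + 4) / 5 = 26/5 = 5.2
  mean(B) = (1 + 2 + 4 + 1 + 5) / 5 = 13/5 = 2.6
  mean(C) = (5 + 7 + 1 + 6 + 6) / 5 = 25/5 = 5

Step 2 — sample covariance S[i,j] = (1/(n-1)) · Σ_k (x_{k,i} - mean_i) · (x_{k,j} - mean_j), with n-1 = 4.
  S[A,A] = ((-0.2)·(-0.2) + (0.8)·(0.8) + (-2.2)·(-2.2) + (2.8)·(2.8) + (-1.2)·(-1.2)) / 4 = 14.8/4 = 3.7
  S[A,B] = ((-0.2)·(-1.6) + (0.8)·(-0.6) + (-2.2)·(1.4) + (2.8)·(-1.6) + (-1.2)·(2.4)) / 4 = -10.6/4 = -2.65
  S[A,C] = ((-0.2)·(0) + (0.8)·(2) + (-2.2)·(-4) + (2.8)·(1) + (-1.2)·(1)) / 4 = 12/4 = 3
  S[B,B] = ((-1.6)·(-1.6) + (-0.6)·(-0.6) + (1.4)·(1.4) + (-1.6)·(-1.6) + (2.4)·(2.4)) / 4 = 13.2/4 = 3.3
  S[B,C] = ((-1.6)·(0) + (-0.6)·(2) + (1.4)·(-4) + (-1.6)·(1) + (2.4)·(1)) / 4 = -6/4 = -1.5
  S[C,C] = ((0)·(0) + (2)·(2) + (-4)·(-4) + (1)·(1) + (1)·(1)) / 4 = 22/4 = 5.5

S is symmetric (S[j,i] = S[i,j]). Assembling:

S = [[3.7, -2.65, 3],
 [-2.65, 3.3, -1.5],
 [3, -1.5, 5.5]]


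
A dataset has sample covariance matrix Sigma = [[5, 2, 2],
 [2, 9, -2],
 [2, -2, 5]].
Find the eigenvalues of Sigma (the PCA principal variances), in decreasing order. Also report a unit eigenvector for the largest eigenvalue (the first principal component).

Step 1 — characteristic polynomial p(λ) = det(λI - Sigma) = λ³ - tr·λ² + c_1·λ - det, where tr = trace, c_1 = sum of the principal 2×2 minors, det = det(Sigma):
  tr = 5 + 9 + 5 = 19,
  c_1 = (5·9 - (2)²) + (5·5 - (2)²) + (9·5 - (-2)²) = 41 + 21 + 41 = 103,
  det = 5·(9·5 - (-2)²) - (2)·((2)·5 - (-2)·(2)) + (2)·((2)·(-2) - 9·(2)) = 5·(41) - (2)·(14) + (2)·(-22) = 133.
  So p(λ) = λ³ - 19λ² + 103λ - 133.
Step 2 — look for an integer root (rational root theorem: any rational root is an integer divisor of 133). Testing λ = 7:
  p(7) = 343 - 931 + 721 - 133 = 0  ✓
  Dividing out (λ - 7): p(λ) = (λ - 7)(λ² - 12λ + 19).
Step 3 — remaining eigenvalues from the quadratic λ² - 12λ + 19 = 0:
  Δ = 12² - 4·19 = 144 - 76 = 68,  λ = (12 ± √68)/2 = (12 ± 8.2462)/2 ≈ 10.1231 or 1.8769.
  Sorted: λ_1 = 10.1231,  λ_2 = 7,  λ_3 = 1.8769  (check: sum = 19 = tr ✓).

Step 4 — unit eigenvector for λ_1 ≈ 10.1231: v spans the null space of (Sigma - λ_1 I), whose rows are
  r_1 = (-5.1231, 2, 2),  r_2 = (2, -1.1231, -2),  r_3 = (2, -2, -5.1231).
  v is orthogonal to every row, so take v ∝ r_1 × r_2 = ((2)·(-2) - (2)·(-1.1231), (2)·(2) - (-5.1231)·(-2), (-5.1231)·(-1.1231) - (2)·(2)) ≈ (-1.7538, -6.2462, 1.7538).
  Rescale (multiply by -1 so the first nonzero entry is positive): u = (1.7538, 6.2462, -1.7538).
  ||u|| = √((1.7538)² + (6.2462)² + (-1.7538)²) = √(45.1667) ≈ 6.7206,  v_1 = u/||u|| ≈ (0.261, 0.9294, -0.261) (||v_1|| = 1).

λ_1 = 10.1231,  λ_2 = 7,  λ_3 = 1.8769;  v_1 ≈ (0.261, 0.9294, -0.261)


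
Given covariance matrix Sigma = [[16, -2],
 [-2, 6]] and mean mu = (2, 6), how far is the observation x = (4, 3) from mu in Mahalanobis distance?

Step 1 — centre the observation: (x - mu) = (2, -3).

Step 2 — invert Sigma. det(Sigma) = 16·6 - (-2)² = 92.
  Sigma^{-1} = (1/det) · [[d, -b], [-b, a]] = [[0.0652, 0.0217],
 [0.0217, 0.1739]].

Step 3 — form the quadratic (x - mu)^T · Sigma^{-1} · (x - mu):
  Sigma^{-1} · (x - mu) = (0.0652, -0.4783).
  (x - mu)^T · [Sigma^{-1} · (x - mu)] = (2)·(0.0652) + (-3)·(-0.4783) = 1.5652.

Step 4 — take square root: d = √(1.5652) ≈ 1.2511.

d(x, mu) = √(1.5652) ≈ 1.2511


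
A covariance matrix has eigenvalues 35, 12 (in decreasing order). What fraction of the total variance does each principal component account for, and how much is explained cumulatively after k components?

Step 1 — total variance = trace(Sigma) = Σ λ_i = 35 + 12 = 47.

Step 2 — fraction explained by component i = λ_i / Σ λ:
  PC1: 35/47 = 0.7447
  PC2: 12/47 = 0.2553

Step 3 — cumulative fraction after k components = (λ_1 + ... + λ_k) / Σ λ:
  k = 1: 35/47 = 0.7447
  k = 2: (35 + 12)/47 = 47/47 = 1

Summary (fraction, with percent):

explained: PC1 0.7447 (74.47%), PC2 0.2553 (25.53%);  cumulative: 0.7447, 1


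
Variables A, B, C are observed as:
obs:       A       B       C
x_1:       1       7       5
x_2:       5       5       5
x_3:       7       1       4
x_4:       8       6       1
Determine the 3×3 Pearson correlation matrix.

Step 1 — column means:
  mean(A) = (1 + 5 + 7 + 8) / 4 = 21/4 = 5.25
  mean(B) = (7 + 5 + 1 + 6) / 4 = 19/4 = 4.75
  mean(C) = (5 + 5 + 4 + 1) / 4 = 15/4 = 3.75

Step 2 — sample variances and covariances s[i,j] = (1/(n-1)) · Σ_k (x_{k,i} - mean_i) · (x_{k,j} - mean_j), with n-1 = 3:
  s[A,A] = ((-4.25)·(-4.25) + (-0.25)·(-0.25) + (1.75)·(1.75) + (2.75)·(2.75)) / 3 = 28.75/3 = 9.5833
  s[A,B] = ((-4.25)·(2.25) + (-0.25)·(0.25) + (1.75)·(-3.75) + (2.75)·(1.25)) / 3 = -12.75/3 = -4.25
  s[A,C] = ((-4.25)·(1.25) + (-0.25)·(1.25) + (1.75)·(0.25) + (2.75)·(-2.75)) / 3 = -12.75/3 = -4.25
  s[B,B] = ((2.25)·(2.25) + (0.25)·(0.25) + (-3.75)·(-3.75) + (1.25)·(1.25)) / 3 = 20.75/3 = 6.9167
  s[B,C] = ((2.25)·(1.25) + (0.25)·(1.25) + (-3.75)·(0.25) + (1.25)·(-2.75)) / 3 = -1.25/3 = -0.4167
  s[C,C] = ((1.25)·(1.25) + (1.25)·(1.25) + (0.25)·(0.25) + (-2.75)·(-2.75)) / 3 = 10.75/3 = 3.5833
  Sample standard deviations s_i = √(s[i,i]):
  s(A) = √(9.5833) = 3.0957
  s(B) = √(6.9167) = 2.63
  s(C) = √(3.5833) = 1.893

Step 3 — r_{ij} = s_{ij} / (s_i · s_j):
  r[A,A] = 1 (diagonal).
  r[A,B] = -4.25 / (3.0957 · 2.63) = -4.25 / 8.1415 = -0.522
  r[A,C] = -4.25 / (3.0957 · 1.893) = -4.25 / 5.8601 = -0.7252
  r[B,B] = 1 (diagonal).
  r[B,C] = -0.4167 / (2.63 · 1.893) = -0.4167 / 4.9784 = -0.0837
  r[C,C] = 1 (diagonal).

R is symmetric with unit diagonal. Assembling:

R = [[1, -0.522, -0.7252],
 [-0.522, 1, -0.0837],
 [-0.7252, -0.0837, 1]]


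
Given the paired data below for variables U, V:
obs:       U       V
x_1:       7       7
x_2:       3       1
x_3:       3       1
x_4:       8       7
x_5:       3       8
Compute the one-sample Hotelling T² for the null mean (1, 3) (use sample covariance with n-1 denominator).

Step 1 — sample mean vector:
  mean(U) = (7 + 3 + 3 + 8 + 3) / 5 = 24/5 = 4.8
  mean(V) = (7 + 1 + 1 + 7 + 8) / 5 = 24/5 = 4.8
  x̄ = (4.8, 4.8),  deviation x̄ - mu_0 = (4.8, 4.8) - (1, 3) = (3.8, 1.8).

Step 2 — sample covariance matrix, S[i,j] = (1/(n-1)) · Σ_k (x_{k,i} - mean_i) · (x_{k,j} - mean_j), divisor n-1 = 4:
  S[U,U] = ((2.2)·(2.2) + (-1.8)·(-1.8) + (-1.8)·(-1.8) + (3.2)·(3.2) + (-1.8)·(-1.8)) / 4 = 24.8/4 = 6.2
  S[U,V] = ((2.2)·(2.2) + (-1.8)·(-3.8) + (-1.8)·(-3.8) + (3.2)·(2.2) + (-1.8)·(3.2)) / 4 = 19.8/4 = 4.95
  S[V,V] = ((2.2)·(2.2) + (-3.8)·(-3.8) + (-3.8)·(-3.8) + (2.2)·(2.2) + (3.2)·(3.2)) / 4 = 48.8/4 = 12.2
  S = [[6.2, 4.95],
 [4.95, 12.2]].

Step 3 — invert S. det(S) = 6.2·12.2 - (4.95)² = 51.1375.
  S^{-1} = (1/det) · [[d, -b], [-b, a]] = [[0.2386, -0.0968],
 [-0.0968, 0.1212]].

Step 4 — quadratic form (x̄ - mu_0)^T · S^{-1} · (x̄ - mu_0):
  S^{-1} · (x̄ - mu_0) = (0.7323, -0.1496),
  (x̄ - mu_0)^T · [...] = (3.8)·(0.7323) + (1.8)·(-0.1496) = 2.5136.

Step 5 — scale by n: T² = 5 · 2.5136 = 12.5681.

T² ≈ 12.5681


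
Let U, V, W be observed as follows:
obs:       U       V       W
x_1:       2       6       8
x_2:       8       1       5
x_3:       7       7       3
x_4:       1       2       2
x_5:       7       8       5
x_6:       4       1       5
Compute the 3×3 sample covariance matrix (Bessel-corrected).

Step 1 — column means:
  mean(U) = (2 + 8 + 7 + 1 + 7 + 4) / 6 = 29/6 = 4.8333
  mean(V) = (6 + 1 + 7 + 2 + 8 + 1) / 6 = 25/6 = 4.1667
  mean(W) = (8 + 5 + 3 + 2 + 5 + 5) / 6 = 28/6 = 4.6667

Step 2 — sample covariance S[i,j] = (1/(n-1)) · Σ_k (x_{k,i} - mean_i) · (x_{k,j} - mean_j), with n-1 = 5.
  S[U,U] = ((-2.8333)·(-2.8333) + (3.1667)·(3.1667) + (2.1667)·(2.1667) + (-3.8333)·(-3.8333) + (2.1667)·(2.1667) + (-0.8333)·(-0.8333)) / 5 = 42.8333/5 = 8.5667
  S[U,V] = ((-2.8333)·(1.8333) + (3.1667)·(-3.1667) + (2.1667)·(2.8333) + (-3.8333)·(-2.1667) + (2.1667)·(3.8333) + (-0.8333)·(-3.1667)) / 5 = 10.1667/5 = 2.0333
  S[U,W] = ((-2.8333)·(3.3333) + (3.1667)·(0.3333) + (2.1667)·(-1.6667) + (-3.8333)·(-2.6667) + (2.1667)·(0.3333) + (-0.8333)·(0.3333)) / 5 = -1.3333/5 = -0.2667
  S[V,V] = ((1.8333)·(1.8333) + (-3.1667)·(-3.1667) + (2.8333)·(2.8333) + (-2.1667)·(-2.1667) + (3.8333)·(3.8333) + (-3.1667)·(-3.1667)) / 5 = 50.8333/5 = 10.1667
  S[V,W] = ((1.8333)·(3.3333) + (-3.1667)·(0.3333) + (2.8333)·(-1.6667) + (-2.1667)·(-2.6667) + (3.8333)·(0.3333) + (-3.1667)·(0.3333)) / 5 = 6.3333/5 = 1.2667
  S[W,W] = ((3.3333)·(3.3333) + (0.3333)·(0.3333) + (-1.6667)·(-1.6667) + (-2.6667)·(-2.6667) + (0.3333)·(0.3333) + (0.3333)·(0.3333)) / 5 = 21.3333/5 = 4.2667

S is symmetric (S[j,i] = S[i,j]). Assembling:

S = [[8.5667, 2.0333, -0.2667],
 [2.0333, 10.1667, 1.2667],
 [-0.2667, 1.2667, 4.2667]]


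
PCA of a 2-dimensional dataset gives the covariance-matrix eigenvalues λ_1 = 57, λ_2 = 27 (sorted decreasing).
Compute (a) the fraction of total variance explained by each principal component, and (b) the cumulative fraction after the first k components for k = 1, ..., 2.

Step 1 — total variance = trace(Sigma) = Σ λ_i = 57 + 27 = 84.

Step 2 — fraction explained by component i = λ_i / Σ λ:
  PC1: 57/84 = 0.6786
  PC2: 27/84 = 0.3214

Step 3 — cumulative fraction after k components = (λ_1 + ... + λ_k) / Σ λ:
  k = 1: 57/84 = 0.6786
  k = 2: (57 + 27)/84 = 84/84 = 1

Summary (fraction, with percent):

explained: PC1 0.6786 (67.86%), PC2 0.3214 (32.14%);  cumulative: 0.6786, 1


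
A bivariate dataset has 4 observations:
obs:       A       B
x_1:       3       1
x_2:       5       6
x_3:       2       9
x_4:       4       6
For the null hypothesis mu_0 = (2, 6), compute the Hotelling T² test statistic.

Step 1 — sample mean vector:
  mean(A) = (3 + 5 + 2 + 4) / 4 = 14/4 = 3.5
  mean(B) = (1 + 6 + 9 + 6) / 4 = 22/4 = 5.5
  x̄ = (3.5, 5.5),  deviation x̄ - mu_0 = (3.5, 5.5) - (2, 6) = (1.5, -0.5).

Step 2 — sample covariance matrix, S[i,j] = (1/(n-1)) · Σ_k (x_{k,i} - mean_i) · (x_{k,j} - mean_j), divisor n-1 = 3:
  S[A,A] = ((-0.5)·(-0.5) + (1.5)·(1.5) + (-1.5)·(-1.5) + (0.5)·(0.5)) / 3 = 5/3 = 1.6667
  S[A,B] = ((-0.5)·(-4.5) + (1.5)·(0.5) + (-1.5)·(3.5) + (0.5)·(0.5)) / 3 = -2/3 = -0.6667
  S[B,B] = ((-4.5)·(-4.5) + (0.5)·(0.5) + (3.5)·(3.5) + (0.5)·(0.5)) / 3 = 33/3 = 11
  S = [[1.6667, -0.6667],
 [-0.6667, 11]].

Step 3 — invert S. det(S) = 1.6667·11 - (-0.6667)² = 17.8889.
  S^{-1} = (1/det) · [[d, -b], [-b, a]] = [[0.6149, 0.0373],
 [0.0373, 0.0932]].

Step 4 — quadratic form (x̄ - mu_0)^T · S^{-1} · (x̄ - mu_0):
  S^{-1} · (x̄ - mu_0) = (0.9037, 0.0093),
  (x̄ - mu_0)^T · [...] = (1.5)·(0.9037) + (-0.5)·(0.0093) = 1.3509.

Step 5 — scale by n: T² = 4 · 1.3509 = 5.4037.

T² ≈ 5.4037


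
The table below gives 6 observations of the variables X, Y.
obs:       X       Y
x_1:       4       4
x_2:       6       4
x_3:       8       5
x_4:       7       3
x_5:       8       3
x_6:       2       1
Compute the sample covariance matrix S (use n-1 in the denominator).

Step 1 — column means:
  mean(X) = (4 + 6 + 8 + 7 + 8 + 2) / 6 = 35/6 = 5.8333
  mean(Y) = (4 + 4 + 5 + 3 + 3 + 1) / 6 = 20/6 = 3.3333

Step 2 — sample covariance S[i,j] = (1/(n-1)) · Σ_k (x_{k,i} - mean_i) · (x_{k,j} - mean_j), with n-1 = 5.
  S[X,X] = ((-1.8333)·(-1.8333) + (0.1667)·(0.1667) + (2.1667)·(2.1667) + (1.1667)·(1.1667) + (2.1667)·(2.1667) + (-3.8333)·(-3.8333)) / 5 = 28.8333/5 = 5.7667
  S[X,Y] = ((-1.8333)·(0.6667) + (0.1667)·(0.6667) + (2.1667)·(1.6667) + (1.1667)·(-0.3333) + (2.1667)·(-0.3333) + (-3.8333)·(-2.3333)) / 5 = 10.3333/5 = 2.0667
  S[Y,Y] = ((0.6667)·(0.6667) + (0.6667)·(0.6667) + (1.6667)·(1.6667) + (-0.3333)·(-0.3333) + (-0.3333)·(-0.3333) + (-2.3333)·(-2.3333)) / 5 = 9.3333/5 = 1.8667

S is symmetric (S[j,i] = S[i,j]). Assembling:

S = [[5.7667, 2.0667],
 [2.0667, 1.8667]]


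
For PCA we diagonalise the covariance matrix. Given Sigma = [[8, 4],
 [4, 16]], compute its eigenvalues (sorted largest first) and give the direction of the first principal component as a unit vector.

Step 1 — characteristic polynomial of 2×2 Sigma:
  det(Sigma - λI) = λ² - trace · λ + det = 0.
  trace = 8 + 16 = 24, det = 8·16 - (4)² = 112.
Step 2 — discriminant:
  Δ = trace² - 4·det = 576 - 448 = 128.
Step 3 — eigenvalues:
  λ = (trace ± √Δ)/2 = (24 ± 11.3137)/2,
  λ_1 = 17.6569,  λ_2 = 6.3431.

Step 4 — unit eigenvector for λ_1: solve (Sigma - λ_1 I)v = 0. First row:
  (8 - 17.6569)·v_x + (4)·v_y = 0, i.e. (-9.6569)·v_x + (4)·v_y = 0,
  so v ∝ (b, λ_1 - a) = (4, 9.6569) = u.
  ||u|| = √((4)² + (9.6569)²) = √(109.2548) ≈ 10.4525,
  v_1 = u/||u|| ≈ (0.3827, 0.9239) (||v_1|| = 1).

λ_1 = 17.6569,  λ_2 = 6.3431;  v_1 ≈ (0.3827, 0.9239)


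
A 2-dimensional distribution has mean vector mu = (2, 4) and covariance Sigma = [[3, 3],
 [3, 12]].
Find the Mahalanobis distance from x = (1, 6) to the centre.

Step 1 — centre the observation: (x - mu) = (-1, 2).

Step 2 — invert Sigma. det(Sigma) = 3·12 - (3)² = 27.
  Sigma^{-1} = (1/det) · [[d, -b], [-b, a]] = [[0.4444, -0.1111],
 [-0.1111, 0.1111]].

Step 3 — form the quadratic (x - mu)^T · Sigma^{-1} · (x - mu):
  Sigma^{-1} · (x - mu) = (-0.6667, 0.3333).
  (x - mu)^T · [Sigma^{-1} · (x - mu)] = (-1)·(-0.6667) + (2)·(0.3333) = 1.3333.

Step 4 — take square root: d = √(1.3333) ≈ 1.1547.

d(x, mu) = √(1.3333) ≈ 1.1547


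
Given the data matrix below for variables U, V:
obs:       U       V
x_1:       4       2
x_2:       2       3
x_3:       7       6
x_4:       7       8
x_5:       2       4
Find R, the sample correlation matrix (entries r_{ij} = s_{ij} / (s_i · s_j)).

Step 1 — column means:
  mean(U) = (4 + 2 + 7 + 7 + 2) / 5 = 22/5 = 4.4
  mean(V) = (2 + 3 + 6 + 8 + 4) / 5 = 23/5 = 4.6

Step 2 — sample variances and covariances s[i,j] = (1/(n-1)) · Σ_k (x_{k,i} - mean_i) · (x_{k,j} - mean_j), with n-1 = 4:
  s[U,U] = ((-0.4)·(-0.4) + (-2.4)·(-2.4) + (2.6)·(2.6) + (2.6)·(2.6) + (-2.4)·(-2.4)) / 4 = 25.2/4 = 6.3
  s[U,V] = ((-0.4)·(-2.6) + (-2.4)·(-1.6) + (2.6)·(1.4) + (2.6)·(3.4) + (-2.4)·(-0.6)) / 4 = 18.8/4 = 4.7
  s[V,V] = ((-2.6)·(-2.6) + (-1.6)·(-1.6) + (1.4)·(1.4) + (3.4)·(3.4) + (-0.6)·(-0.6)) / 4 = 23.2/4 = 5.8
  Sample standard deviations s_i = √(s[i,i]):
  s(U) = √(6.3) = 2.51
  s(V) = √(5.8) = 2.4083

Step 3 — r_{ij} = s_{ij} / (s_i · s_j):
  r[U,U] = 1 (diagonal).
  r[U,V] = 4.7 / (2.51 · 2.4083) = 4.7 / 6.0448 = 0.7775
  r[V,V] = 1 (diagonal).

R is symmetric with unit diagonal. Assembling:

R = [[1, 0.7775],
 [0.7775, 1]]


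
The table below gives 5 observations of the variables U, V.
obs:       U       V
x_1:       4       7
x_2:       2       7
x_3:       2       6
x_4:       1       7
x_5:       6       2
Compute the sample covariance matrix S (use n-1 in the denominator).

Step 1 — column means:
  mean(U) = (4 + 2 + 2 + 1 + 6) / 5 = 15/5 = 3
  mean(V) = (7 + 7 + 6 + 7 + 2) / 5 = 29/5 = 5.8

Step 2 — sample covariance S[i,j] = (1/(n-1)) · Σ_k (x_{k,i} - mean_i) · (x_{k,j} - mean_j), with n-1 = 4.
  S[U,U] = ((1)·(1) + (-1)·(-1) + (-1)·(-1) + (-2)·(-2) + (3)·(3)) / 4 = 16/4 = 4
  S[U,V] = ((1)·(1.2) + (-1)·(1.2) + (-1)·(0.2) + (-2)·(1.2) + (3)·(-3.8)) / 4 = -14/4 = -3.5
  S[V,V] = ((1.2)·(1.2) + (1.2)·(1.2) + (0.2)·(0.2) + (1.2)·(1.2) + (-3.8)·(-3.8)) / 4 = 18.8/4 = 4.7

S is symmetric (S[j,i] = S[i,j]). Assembling:

S = [[4, -3.5],
 [-3.5, 4.7]]


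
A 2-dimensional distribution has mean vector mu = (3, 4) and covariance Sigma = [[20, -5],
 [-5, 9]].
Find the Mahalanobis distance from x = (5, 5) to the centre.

Step 1 — centre the observation: (x - mu) = (2, 1).

Step 2 — invert Sigma. det(Sigma) = 20·9 - (-5)² = 155.
  Sigma^{-1} = (1/det) · [[d, -b], [-b, a]] = [[0.0581, 0.0323],
 [0.0323, 0.129]].

Step 3 — form the quadratic (x - mu)^T · Sigma^{-1} · (x - mu):
  Sigma^{-1} · (x - mu) = (0.1484, 0.1935).
  (x - mu)^T · [Sigma^{-1} · (x - mu)] = (2)·(0.1484) + (1)·(0.1935) = 0.4903.

Step 4 — take square root: d = √(0.4903) ≈ 0.7002.

d(x, mu) = √(0.4903) ≈ 0.7002


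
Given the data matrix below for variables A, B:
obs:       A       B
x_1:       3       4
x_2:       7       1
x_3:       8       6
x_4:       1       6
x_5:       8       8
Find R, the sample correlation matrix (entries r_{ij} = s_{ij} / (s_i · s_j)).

Step 1 — column means:
  mean(A) = (3 + 7 + 8 + 1 + 8) / 5 = 27/5 = 5.4
  mean(B) = (4 + 1 + 6 + 6 + 8) / 5 = 25/5 = 5

Step 2 — sample variances and covariances s[i,j] = (1/(n-1)) · Σ_k (x_{k,i} - mean_i) · (x_{k,j} - mean_j), with n-1 = 4:
  s[A,A] = ((-2.4)·(-2.4) + (1.6)·(1.6) + (2.6)·(2.6) + (-4.4)·(-4.4) + (2.6)·(2.6)) / 4 = 41.2/4 = 10.3
  s[A,B] = ((-2.4)·(-1) + (1.6)·(-4) + (2.6)·(1) + (-4.4)·(1) + (2.6)·(3)) / 4 = 2/4 = 0.5
  s[B,B] = ((-1)·(-1) + (-4)·(-4) + (1)·(1) + (1)·(1) + (3)·(3)) / 4 = 28/4 = 7
  Sample standard deviations s_i = √(s[i,i]):
  s(A) = √(10.3) = 3.2094
  s(B) = √(7) = 2.6458

Step 3 — r_{ij} = s_{ij} / (s_i · s_j):
  r[A,A] = 1 (diagonal).
  r[A,B] = 0.5 / (3.2094 · 2.6458) = 0.5 / 8.4912 = 0.0589
  r[B,B] = 1 (diagonal).

R is symmetric with unit diagonal. Assembling:

R = [[1, 0.0589],
 [0.0589, 1]]
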